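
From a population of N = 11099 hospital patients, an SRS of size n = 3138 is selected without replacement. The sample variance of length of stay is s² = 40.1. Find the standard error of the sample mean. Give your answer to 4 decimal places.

Under SRS without replacement, Var(ȳ) = (1 − f)·s²/n with f = n/N = 3138/11099 = 0.28272817.
Var(ȳ) = (1 − 0.28272817)·40.1/3138 = 0.71727183·0.01277884 = 0.0091659019.
SE(ȳ) = √(0.0091659019) = 0.0957.

0.0957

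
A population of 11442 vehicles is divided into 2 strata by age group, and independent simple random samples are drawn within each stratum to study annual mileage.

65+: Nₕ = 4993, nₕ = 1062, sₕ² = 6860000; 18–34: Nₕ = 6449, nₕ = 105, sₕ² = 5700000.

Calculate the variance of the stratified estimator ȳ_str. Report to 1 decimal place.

Var(ȳ_str) = Σₕ Wₕ²(1 − fₕ)sₕ²/nₕ with Wₕ = Nₕ/N, N = 11442.
65+: Wₕ = 0.43637476; term = 0.43637476²·(1 − 0.21269778)·6860000/1062 = 968.41236.
18–34: Wₕ = 0.56362524; term = 0.56362524²·(1 − 0.01628159)·5700000/105 = 16964.35.
Sum = 17932.762.

17932.8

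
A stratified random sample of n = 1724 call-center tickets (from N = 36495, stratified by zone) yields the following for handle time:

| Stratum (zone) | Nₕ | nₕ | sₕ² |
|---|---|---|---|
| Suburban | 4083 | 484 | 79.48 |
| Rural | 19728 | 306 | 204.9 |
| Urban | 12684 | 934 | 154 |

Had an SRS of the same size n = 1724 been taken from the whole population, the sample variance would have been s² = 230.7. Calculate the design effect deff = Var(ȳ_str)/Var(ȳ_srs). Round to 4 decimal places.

1.6698

Var(ȳ_str) = Σ Wₕ²(1−fₕ)sₕ²/nₕ with Wₕ = Nₕ/36495:
  Suburban: (4083/36495)²·(1−484/4083)·79.48/484 = 0.0018117864
  Rural: (19728/36495)²·(1−306/19728)·204.9/306 = 0.19263305
  Urban: (12684/36495)²·(1−934/12684)·154/934 = 0.018450206
  → Var(ȳ_str) = 0.21289504.
Var(ȳ_srs) = (1 − 1724/36495)·230.7/1724 = 0.12749529.
deff = 0.21289504 / 0.12749529 = 1.6698.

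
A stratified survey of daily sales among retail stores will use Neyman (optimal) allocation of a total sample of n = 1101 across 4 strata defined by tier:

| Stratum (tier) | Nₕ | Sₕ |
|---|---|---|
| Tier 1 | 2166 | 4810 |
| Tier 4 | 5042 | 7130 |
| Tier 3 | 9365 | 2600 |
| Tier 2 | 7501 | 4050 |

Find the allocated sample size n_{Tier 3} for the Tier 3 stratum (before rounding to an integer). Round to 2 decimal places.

265.18

Neyman allocation: nₕ = n·NₕSₕ / Σⱼ NⱼSⱼ.
Σ NⱼSⱼ = 2166·4810 + 5042·7130 + 9365·2600 + 7501·4050 = 1.0109597 × 10^8.
n_{Tier 3} = 1101·9365·2600 / (1.0109597 × 10^8) = 265.18.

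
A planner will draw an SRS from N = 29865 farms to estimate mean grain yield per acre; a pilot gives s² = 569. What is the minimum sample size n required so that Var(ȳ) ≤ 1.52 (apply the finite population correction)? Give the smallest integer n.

370

Without fpc, n₀ = s²/D = 569/1.52 = 374.3421.
With fpc, (1 − n/N)·s²/n ≤ D requires n ≥ n₀/(1 + n₀/N) = 374.3421/(1 + 374.3421/29865) = 369.7080.
Rounding up, n = 370.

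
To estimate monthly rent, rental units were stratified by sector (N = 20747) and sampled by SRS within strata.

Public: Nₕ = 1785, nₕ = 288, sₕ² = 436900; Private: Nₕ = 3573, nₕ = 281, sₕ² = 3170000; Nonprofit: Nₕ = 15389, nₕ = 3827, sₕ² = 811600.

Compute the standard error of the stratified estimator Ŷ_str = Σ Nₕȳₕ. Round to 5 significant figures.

Var(Ŷ_str) = Σₕ Nₕ²(1 − fₕ)sₕ²/nₕ.
Public: 1785²·(1 − 288/1785)·436900/288 = 4.0536811 × 10^9.
Private: 3573²·(1 − 281/3573)·3170000/281 = 1.3269232 × 10^11.
Nonprofit: 15389²·(1 − 3827/15389)·811600/3827 = 3.7733487 × 10^10.
Sum = 1.7447949 × 10^11.
SE = √(1.7447949 × 10^11) = 417710.

417710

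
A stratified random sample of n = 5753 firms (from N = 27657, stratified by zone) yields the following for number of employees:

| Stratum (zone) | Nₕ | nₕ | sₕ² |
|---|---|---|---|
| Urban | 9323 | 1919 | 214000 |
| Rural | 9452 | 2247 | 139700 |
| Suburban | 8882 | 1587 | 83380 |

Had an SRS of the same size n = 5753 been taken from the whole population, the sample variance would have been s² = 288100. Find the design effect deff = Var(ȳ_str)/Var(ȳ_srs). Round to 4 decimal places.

0.5055

Var(ȳ_str) = Σ Wₕ²(1−fₕ)sₕ²/nₕ with Wₕ = Nₕ/27657:
  Urban: (9323/27657)²·(1−1919/9323)·214000/1919 = 10.063539
  Rural: (9452/27657)²·(1−2247/9452)·139700/2247 = 5.5352965
  Suburban: (8882/27657)²·(1−1587/8882)·83380/1587 = 4.4505214
  → Var(ȳ_str) = 20.049357.
Var(ȳ_srs) = (1 − 5753/27657)·288100/5753 = 39.661327.
deff = 20.049357 / 39.661327 = 0.5055.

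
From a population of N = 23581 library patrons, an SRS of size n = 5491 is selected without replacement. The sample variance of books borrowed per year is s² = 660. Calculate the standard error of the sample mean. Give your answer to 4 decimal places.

0.3037

Under SRS without replacement, Var(ȳ) = (1 − f)·s²/n with f = n/N = 5491/23581 = 0.23285696.
Var(ȳ) = (1 − 0.23285696)·660/5491 = 0.76714304·0.12019669 = 0.092208051.
SE(ȳ) = √(0.092208051) = 0.3037.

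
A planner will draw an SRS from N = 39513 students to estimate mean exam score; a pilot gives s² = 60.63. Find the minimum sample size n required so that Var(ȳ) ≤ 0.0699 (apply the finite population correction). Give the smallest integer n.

849

Without fpc, n₀ = s²/D = 60.63/0.0699 = 867.3820.
With fpc, (1 − n/N)·s²/n ≤ D requires n ≥ n₀/(1 + n₀/N) = 867.3820/(1 + 867.3820/39513) = 848.7504.
Rounding up, n = 849.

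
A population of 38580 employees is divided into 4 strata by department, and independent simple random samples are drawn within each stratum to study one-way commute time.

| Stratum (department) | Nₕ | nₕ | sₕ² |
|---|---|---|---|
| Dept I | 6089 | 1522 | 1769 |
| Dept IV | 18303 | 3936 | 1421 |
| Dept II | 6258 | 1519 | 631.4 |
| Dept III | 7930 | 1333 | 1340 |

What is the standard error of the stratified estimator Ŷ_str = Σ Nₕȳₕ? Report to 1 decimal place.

Var(Ŷ_str) = Σₕ Nₕ²(1 − fₕ)sₕ²/nₕ.
Dept I: 6089²·(1 − 1522/6089)·1769/1522 = 3.23214 × 10^7.
Dept IV: 18303²·(1 − 3936/18303)·1421/3936 = 9.493522 × 10^7.
Dept II: 6258²·(1 − 1519/6258)·631.4/1519 = 1.2327331 × 10^7.
Dept III: 7930²·(1 − 1333/7930)·1340/1333 = 5.2588928 × 10^7.
Sum = 1.9217288 × 10^8.
SE = √(1.9217288 × 10^8) = 13862.6.

13862.6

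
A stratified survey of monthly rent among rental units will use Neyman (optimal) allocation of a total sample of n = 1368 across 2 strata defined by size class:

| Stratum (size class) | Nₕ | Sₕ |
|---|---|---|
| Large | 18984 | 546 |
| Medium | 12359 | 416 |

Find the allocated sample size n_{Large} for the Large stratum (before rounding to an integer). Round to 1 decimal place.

Neyman allocation: nₕ = n·NₕSₕ / Σⱼ NⱼSⱼ.
Σ NⱼSⱼ = 18984·546 + 12359·416 = 1.5506608 × 10^7.
n_{Large} = 1368·18984·546 / (1.5506608 × 10^7) = 914.4.

914.4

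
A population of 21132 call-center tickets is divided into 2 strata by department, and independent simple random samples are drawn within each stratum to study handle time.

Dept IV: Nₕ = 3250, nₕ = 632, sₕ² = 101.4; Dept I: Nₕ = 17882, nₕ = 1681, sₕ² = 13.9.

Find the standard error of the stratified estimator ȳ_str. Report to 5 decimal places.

Var(ȳ_str) = Σₕ Wₕ²(1 − fₕ)sₕ²/nₕ with Wₕ = Nₕ/N, N = 21132.
Dept IV: Wₕ = 0.15379519; term = 0.15379519²·(1 − 0.19446154)·101.4/632 = 0.0030569806.
Dept I: Wₕ = 0.84620481; term = 0.84620481²·(1 − 0.09400514)·13.9/1681 = 0.0053644326.
Sum = 0.0084214132.
SE = √(0.0084214132) = 0.09177.

0.09177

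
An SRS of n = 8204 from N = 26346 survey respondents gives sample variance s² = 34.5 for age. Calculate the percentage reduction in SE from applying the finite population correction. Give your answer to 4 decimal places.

f = n/N = 8204/26346 = 0.31139452.
SE_no-fpc = √(s²/n) = 0.06484802; SE_fpc = √((1−f)s²/n) = 0.05381235.
Ratio = √(1−f) = 0.82982256. Reduction = 100·(1 − 0.82982256) = 17.0177%.

17.0177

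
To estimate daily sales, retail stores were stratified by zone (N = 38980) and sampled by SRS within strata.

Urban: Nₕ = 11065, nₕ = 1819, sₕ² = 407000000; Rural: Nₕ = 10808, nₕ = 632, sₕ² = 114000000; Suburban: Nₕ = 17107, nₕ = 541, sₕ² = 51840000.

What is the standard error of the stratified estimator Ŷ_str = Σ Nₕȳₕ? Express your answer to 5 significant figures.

Var(Ŷ_str) = Σₕ Nₕ²(1 − fₕ)sₕ²/nₕ.
Urban: 11065²·(1 − 1819/11065)·407000000/1819 = 2.2891119 × 10^13.
Rural: 10808²·(1 − 632/10808)·114000000/632 = 1.9838563 × 10^13.
Suburban: 17107²·(1 − 541/17107)·51840000/541 = 2.715559 × 10^13.
Sum = 6.9885272 × 10^13.
SE = √(6.9885272 × 10^13) = 8.3597 × 10^6.

8.3597 × 10^6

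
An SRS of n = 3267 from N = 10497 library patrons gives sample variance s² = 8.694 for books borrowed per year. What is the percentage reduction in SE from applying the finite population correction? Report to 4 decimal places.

f = n/N = 3267/10497 = 0.31123178.
SE_no-fpc = √(s²/n) = 0.051586403; SE_fpc = √((1−f)s²/n) = 0.042812619.
Ratio = √(1−f) = 0.82992061. Reduction = 100·(1 − 0.82992061) = 17.0079%.

17.0079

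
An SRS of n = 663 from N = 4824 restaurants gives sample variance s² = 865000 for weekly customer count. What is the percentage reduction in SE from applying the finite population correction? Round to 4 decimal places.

7.1258

f = n/N = 663/4824 = 0.13743781.
SE_no-fpc = √(s²/n) = 36.120295; SE_fpc = √((1−f)s²/n) = 33.546445.
Ratio = √(1−f) = 0.92874226. Reduction = 100·(1 − 0.92874226) = 7.1258%.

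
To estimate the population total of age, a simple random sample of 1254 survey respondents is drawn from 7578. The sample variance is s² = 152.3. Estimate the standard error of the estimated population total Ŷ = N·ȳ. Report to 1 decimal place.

2412.5

Var(Ŷ) = N²·Var(ȳ) = N²·(1 − n/N)·s²/n.
f = 1254/7578 = 0.16547902; Var(ȳ) = 0.83452098·152.3/1254 = 0.1013537.
Var(Ŷ) = 7578² · 0.1013537 = 5.8203461 × 10^6.
SE(Ŷ) = √(5.8203461 × 10^6) = 2412.5.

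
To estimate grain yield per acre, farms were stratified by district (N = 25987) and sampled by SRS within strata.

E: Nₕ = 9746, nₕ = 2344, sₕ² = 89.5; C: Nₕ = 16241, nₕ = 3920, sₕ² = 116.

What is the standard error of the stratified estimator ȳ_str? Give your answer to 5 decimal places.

0.11335

Var(ȳ_str) = Σₕ Wₕ²(1 − fₕ)sₕ²/nₕ with Wₕ = Nₕ/N, N = 25987.
E: Wₕ = 0.37503367; term = 0.37503367²·(1 − 0.24050893)·89.5/2344 = 0.0040787644.
C: Wₕ = 0.62496633; term = 0.62496633²·(1 − 0.24136445)·116/3920 = 0.0087683596.
Sum = 0.012847124.
SE = √(0.012847124) = 0.11335.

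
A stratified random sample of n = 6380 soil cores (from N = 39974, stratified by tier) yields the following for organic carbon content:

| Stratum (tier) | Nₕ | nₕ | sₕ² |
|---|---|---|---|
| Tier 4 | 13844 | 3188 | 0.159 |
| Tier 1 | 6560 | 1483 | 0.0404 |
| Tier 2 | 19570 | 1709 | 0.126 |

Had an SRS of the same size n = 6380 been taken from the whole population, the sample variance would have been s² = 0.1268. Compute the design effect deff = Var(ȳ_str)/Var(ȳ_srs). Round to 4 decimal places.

1.2752

Var(ȳ_str) = Σ Wₕ²(1−fₕ)sₕ²/nₕ with Wₕ = Nₕ/39974:
  Tier 4: (13844/39974)²·(1−3188/13844)·0.159/3188 = 4.6044674 × 10^-6
  Tier 1: (6560/39974)²·(1−1483/6560)·0.0404/1483 = 5.678008 × 10^-7
  Tier 2: (19570/39974)²·(1−1709/19570)·0.126/1709 = 1.6127604 × 10^-5
  → Var(ȳ_str) = 2.1299872 × 10^-5.
Var(ȳ_srs) = (1 − 6380/39974)·0.1268/6380 = 1.6702546 × 10^-5.
deff = (2.1299872 × 10^-5) / (1.6702546 × 10^-5) = 1.2752.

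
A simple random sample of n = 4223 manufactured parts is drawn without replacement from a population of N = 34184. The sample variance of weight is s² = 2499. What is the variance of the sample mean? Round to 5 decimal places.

0.51866

Under SRS without replacement, Var(ȳ) = (1 − f)·s²/n with f = n/N = 4223/34184 = 0.12353733.
Var(ȳ) = (1 − 0.12353733)·2499/4223 = 0.87646267·0.59175941 = 0.51865504.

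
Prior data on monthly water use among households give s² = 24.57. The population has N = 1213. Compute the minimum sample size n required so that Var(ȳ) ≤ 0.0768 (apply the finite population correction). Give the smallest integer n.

Without fpc, n₀ = s²/D = 24.57/0.0768 = 319.9219.
With fpc, (1 − n/N)·s²/n ≤ D requires n ≥ n₀/(1 + n₀/N) = 319.9219/(1 + 319.9219/1213) = 253.1540.
Rounding up, n = 254.

254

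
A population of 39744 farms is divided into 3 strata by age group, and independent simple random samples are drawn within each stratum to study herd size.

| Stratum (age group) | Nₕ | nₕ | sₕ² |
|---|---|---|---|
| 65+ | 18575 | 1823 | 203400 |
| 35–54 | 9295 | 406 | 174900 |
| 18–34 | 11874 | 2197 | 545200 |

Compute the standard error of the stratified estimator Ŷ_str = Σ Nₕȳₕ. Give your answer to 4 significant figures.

314400

Var(Ŷ_str) = Σₕ Nₕ²(1 − fₕ)sₕ²/nₕ.
65+: 18575²·(1 − 1823/18575)·203400/1823 = 3.4718405 × 10^10.
35–54: 9295²·(1 − 406/9295)·174900/406 = 3.5593121 × 10^10.
18–34: 11874²·(1 − 2197/11874)·545200/2197 = 2.8514357 × 10^10.
Sum = 9.8825883 × 10^10.
SE = √(9.8825883 × 10^10) = 314400.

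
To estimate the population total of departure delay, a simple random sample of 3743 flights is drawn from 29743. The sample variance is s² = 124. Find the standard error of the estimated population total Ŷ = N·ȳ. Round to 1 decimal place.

Var(Ŷ) = N²·Var(ȳ) = N²·(1 − n/N)·s²/n.
f = 3743/29743 = 0.12584474; Var(ȳ) = 0.87415526·124/3743 = 0.028959458.
Var(Ŷ) = 29743² · 0.028959458 = 2.561887 × 10^7.
SE(Ŷ) = √(2.561887 × 10^7) = 5061.5.

5061.5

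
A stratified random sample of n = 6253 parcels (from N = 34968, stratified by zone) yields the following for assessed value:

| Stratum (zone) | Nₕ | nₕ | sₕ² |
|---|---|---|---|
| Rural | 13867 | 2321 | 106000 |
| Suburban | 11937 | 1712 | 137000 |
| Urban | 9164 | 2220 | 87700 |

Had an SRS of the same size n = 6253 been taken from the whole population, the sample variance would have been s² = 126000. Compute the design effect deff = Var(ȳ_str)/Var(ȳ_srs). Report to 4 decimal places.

Var(ȳ_str) = Σ Wₕ²(1−fₕ)sₕ²/nₕ with Wₕ = Nₕ/34968:
  Rural: (13867/34968)²·(1−2321/13867)·106000/2321 = 5.9800278
  Suburban: (11937/34968)²·(1−1712/11937)·137000/1712 = 7.9879204
  Urban: (9164/34968)²·(1−2220/9164)·87700/2220 = 2.0558898
  → Var(ȳ_str) = 16.023838.
Var(ȳ_srs) = (1 − 6253/34968)·126000/6253 = 16.547033.
deff = 16.023838 / 16.547033 = 0.9684.

0.9684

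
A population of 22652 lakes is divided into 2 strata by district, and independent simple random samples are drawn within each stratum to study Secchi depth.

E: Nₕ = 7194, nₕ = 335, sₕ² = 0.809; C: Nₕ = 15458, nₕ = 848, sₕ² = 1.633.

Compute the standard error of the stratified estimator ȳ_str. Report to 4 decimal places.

0.0329

Var(ȳ_str) = Σₕ Wₕ²(1 − fₕ)sₕ²/nₕ with Wₕ = Nₕ/N, N = 22652.
E: Wₕ = 0.31758785; term = 0.31758785²·(1 − 0.04656658)·0.809/335 = 2.3223188 × 10^-4.
C: Wₕ = 0.68241215; term = 0.68241215²·(1 − 0.05485833)·1.633/848 = 8.4758009 × 10^-4.
Sum = 0.001079812.
SE = √(0.001079812) = 0.0329.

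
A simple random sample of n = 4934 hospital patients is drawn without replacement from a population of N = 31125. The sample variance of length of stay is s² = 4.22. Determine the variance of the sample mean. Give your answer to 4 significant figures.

7.197 × 10^-4

Under SRS without replacement, Var(ȳ) = (1 − f)·s²/n with f = n/N = 4934/31125 = 0.15852209.
Var(ȳ) = (1 − 0.15852209)·4.22/4934 = 0.84147791·8.5528983 × 10^-4 = 7.197075 × 10^-4.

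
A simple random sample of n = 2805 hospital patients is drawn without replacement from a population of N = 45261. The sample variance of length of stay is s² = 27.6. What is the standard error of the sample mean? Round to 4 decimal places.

0.0961

Under SRS without replacement, Var(ȳ) = (1 − f)·s²/n with f = n/N = 2805/45261 = 0.06197388.
Var(ȳ) = (1 − 0.06197388)·27.6/2805 = 0.93802612·0.0098395722 = 0.0092297757.
SE(ȳ) = √(0.0092297757) = 0.0961.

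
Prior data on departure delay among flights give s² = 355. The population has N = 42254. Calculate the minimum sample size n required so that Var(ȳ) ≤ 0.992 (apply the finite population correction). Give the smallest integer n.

355

Without fpc, n₀ = s²/D = 355/0.992 = 357.8629.
With fpc, (1 − n/N)·s²/n ≤ D requires n ≥ n₀/(1 + n₀/N) = 357.8629/(1 + 357.8629/42254) = 354.8575.
Rounding up, n = 355.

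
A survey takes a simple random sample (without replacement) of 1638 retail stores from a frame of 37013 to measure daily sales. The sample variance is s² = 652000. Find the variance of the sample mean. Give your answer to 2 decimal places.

Under SRS without replacement, Var(ȳ) = (1 − f)·s²/n with f = n/N = 1638/37013 = 0.04425472.
Var(ȳ) = (1 − 0.04425472)·652000/1638 = 0.95574528·398.0464 = 380.43097.

380.43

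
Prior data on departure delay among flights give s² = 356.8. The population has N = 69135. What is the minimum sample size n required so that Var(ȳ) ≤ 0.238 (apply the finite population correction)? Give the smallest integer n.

1468

Without fpc, n₀ = s²/D = 356.8/0.238 = 1499.1597.
With fpc, (1 − n/N)·s²/n ≤ D requires n ≥ n₀/(1 + n₀/N) = 1499.1597/(1 + 1499.1597/69135) = 1467.3411.
Rounding up, n = 1468.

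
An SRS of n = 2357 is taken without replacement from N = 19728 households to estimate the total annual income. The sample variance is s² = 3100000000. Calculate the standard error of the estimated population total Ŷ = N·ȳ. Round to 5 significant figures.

2.1230 × 10^7

Var(Ŷ) = N²·Var(ȳ) = N²·(1 − n/N)·s²/n.
f = 2357/19728 = 0.11947486; Var(ȳ) = 0.88052514·3100000000/2357 = 1.1580942 × 10^6.
Var(Ŷ) = 19728² · (1.1580942 × 10^6) = 4.507233 × 10^14.
SE(Ŷ) = √(4.507233 × 10^14) = 2.1230 × 10^7.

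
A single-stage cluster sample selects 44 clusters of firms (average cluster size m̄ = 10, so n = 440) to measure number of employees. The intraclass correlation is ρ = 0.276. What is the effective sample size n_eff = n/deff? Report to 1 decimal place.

126.3

deff = 1 + (10 − 1)·0.276 = 1 + 2.484 = 3.484.
n_eff = 440 / 3.484 = 126.3.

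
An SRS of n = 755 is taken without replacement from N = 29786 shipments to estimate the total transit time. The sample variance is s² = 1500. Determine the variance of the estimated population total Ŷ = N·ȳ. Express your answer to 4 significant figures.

1.718 × 10^9

Var(Ŷ) = N²·Var(ȳ) = N²·(1 − n/N)·s²/n.
f = 755/29786 = 0.02534748; Var(ȳ) = 0.97465252·1500/755 = 1.9363957.
Var(Ŷ) = 29786² · 1.9363957 = 1.7179815 × 10^9.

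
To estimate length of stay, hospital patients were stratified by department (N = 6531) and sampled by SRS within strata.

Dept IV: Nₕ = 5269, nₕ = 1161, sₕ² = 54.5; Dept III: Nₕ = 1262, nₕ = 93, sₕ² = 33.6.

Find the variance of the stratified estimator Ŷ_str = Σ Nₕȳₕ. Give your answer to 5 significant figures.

Var(Ŷ_str) = Σₕ Nₕ²(1 − fₕ)sₕ²/nₕ.
Dept IV: 5269²·(1 − 1161/5269)·54.5/1161 = 1.0160683 × 10^6.
Dept III: 1262²·(1 − 93/1262)·33.6/93 = 533003.66.
Sum = 1.549072 × 10^6.

1.5491 × 10^6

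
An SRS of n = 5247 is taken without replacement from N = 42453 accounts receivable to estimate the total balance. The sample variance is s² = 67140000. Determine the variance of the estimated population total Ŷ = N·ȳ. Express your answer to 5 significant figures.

2.0211 × 10^13

Var(Ŷ) = N²·Var(ȳ) = N²·(1 − n/N)·s²/n.
f = 5247/42453 = 0.12359551; Var(ȳ) = 0.87640449·67140000/5247 = 11214.37.
Var(Ŷ) = 42453² · 11214.37 = 2.0211179 × 10^13.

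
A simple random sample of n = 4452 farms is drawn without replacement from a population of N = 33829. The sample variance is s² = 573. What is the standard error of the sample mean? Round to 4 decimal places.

0.3343

Under SRS without replacement, Var(ȳ) = (1 − f)·s²/n with f = n/N = 4452/33829 = 0.13160306.
Var(ȳ) = (1 − 0.13160306)·573/4452 = 0.86839694·0.1287062 = 0.11176807.
SE(ȳ) = √(0.11176807) = 0.3343.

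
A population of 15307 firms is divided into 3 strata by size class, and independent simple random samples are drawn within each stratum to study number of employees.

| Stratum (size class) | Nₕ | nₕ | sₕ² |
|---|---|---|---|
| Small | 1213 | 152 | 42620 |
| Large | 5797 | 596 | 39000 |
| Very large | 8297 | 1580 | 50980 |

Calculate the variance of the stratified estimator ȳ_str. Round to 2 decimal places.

Var(ȳ_str) = Σₕ Wₕ²(1 − fₕ)sₕ²/nₕ with Wₕ = Nₕ/N, N = 15307.
Small: Wₕ = 0.07924479; term = 0.07924479²·(1 − 0.12530915)·42620/152 = 1.5401601.
Large: Wₕ = 0.37871562; term = 0.37871562²·(1 − 0.10281180)·39000/596 = 8.420315.
Very large: Wₕ = 0.54203959; term = 0.54203959²·(1 − 0.19043028)·50980/1580 = 7.6746578.
Sum = 17.635133.

17.64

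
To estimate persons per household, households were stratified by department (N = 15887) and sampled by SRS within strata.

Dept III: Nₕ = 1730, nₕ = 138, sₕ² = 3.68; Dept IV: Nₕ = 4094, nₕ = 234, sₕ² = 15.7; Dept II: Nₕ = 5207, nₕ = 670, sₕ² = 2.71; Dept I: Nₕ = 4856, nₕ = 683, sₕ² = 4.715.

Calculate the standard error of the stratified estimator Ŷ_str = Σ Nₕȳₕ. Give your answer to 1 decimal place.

Var(Ŷ_str) = Σₕ Nₕ²(1 − fₕ)sₕ²/nₕ.
Dept III: 1730²·(1 − 138/1730)·3.68/138 = 73444.267.
Dept IV: 4094²·(1 − 234/4094)·15.7/234 = 1.060276 × 10^6.
Dept II: 5207²·(1 − 670/5207)·2.71/670 = 95554.434.
Dept I: 4856²·(1 − 683/4856)·4.715/683 = 139890.45.
Sum = 1.3691652 × 10^6.
SE = √(1.3691652 × 10^6) = 1170.1.

1170.1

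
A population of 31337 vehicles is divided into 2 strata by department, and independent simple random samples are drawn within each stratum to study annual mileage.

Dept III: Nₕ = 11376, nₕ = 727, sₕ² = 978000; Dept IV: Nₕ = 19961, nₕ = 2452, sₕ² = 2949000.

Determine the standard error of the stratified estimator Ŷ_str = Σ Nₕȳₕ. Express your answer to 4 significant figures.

763700

Var(Ŷ_str) = Σₕ Nₕ²(1 − fₕ)sₕ²/nₕ.
Dept III: 11376²·(1 − 727/11376)·978000/727 = 1.6296819 × 10^11.
Dept IV: 19961²·(1 − 2452/19961)·2949000/2452 = 4.2033731 × 10^11.
Sum = 5.833055 × 10^11.
SE = √(5.833055 × 10^11) = 763700.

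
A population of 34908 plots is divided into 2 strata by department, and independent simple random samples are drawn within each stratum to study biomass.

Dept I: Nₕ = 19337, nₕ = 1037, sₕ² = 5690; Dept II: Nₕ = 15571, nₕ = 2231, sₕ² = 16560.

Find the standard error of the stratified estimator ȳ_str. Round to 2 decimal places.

1.69

Var(ȳ_str) = Σₕ Wₕ²(1 − fₕ)sₕ²/nₕ with Wₕ = Nₕ/N, N = 34908.
Dept I: Wₕ = 0.55394179; term = 0.55394179²·(1 − 0.05362776)·5690/1037 = 1.5933961.
Dept II: Wₕ = 0.44605821; term = 0.44605821²·(1 − 0.14327917)·16560/2231 = 1.2652699.
Sum = 2.858666.
SE = √(2.858666) = 1.69.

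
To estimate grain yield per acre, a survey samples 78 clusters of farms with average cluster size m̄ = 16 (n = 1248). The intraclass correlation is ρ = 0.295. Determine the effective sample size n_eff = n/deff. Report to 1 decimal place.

deff = 1 + (16 − 1)·0.295 = 1 + 4.425 = 5.425.
n_eff = 1248 / 5.425 = 230.0.

230.0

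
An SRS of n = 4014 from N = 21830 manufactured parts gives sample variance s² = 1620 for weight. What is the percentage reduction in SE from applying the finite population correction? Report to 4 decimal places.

9.6604

f = n/N = 4014/21830 = 0.18387540.
SE_no-fpc = √(s²/n) = 0.63528532; SE_fpc = √((1−f)s²/n) = 0.57391431.
Ratio = √(1−f) = 0.90339615. Reduction = 100·(1 − 0.90339615) = 9.6604%.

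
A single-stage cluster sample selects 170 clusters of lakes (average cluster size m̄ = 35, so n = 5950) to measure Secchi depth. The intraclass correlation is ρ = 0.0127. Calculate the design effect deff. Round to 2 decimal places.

deff = 1 + (35 − 1)·0.0127 = 1 + 0.4318 = 1.4318.

1.43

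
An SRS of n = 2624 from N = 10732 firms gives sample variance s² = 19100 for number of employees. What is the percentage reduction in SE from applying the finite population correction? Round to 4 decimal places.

13.0806

f = n/N = 2624/10732 = 0.24450242.
SE_no-fpc = √(s²/n) = 2.6979554; SE_fpc = √((1−f)s²/n) = 2.3450457.
Ratio = √(1−f) = 0.86919364. Reduction = 100·(1 − 0.86919364) = 13.0806%.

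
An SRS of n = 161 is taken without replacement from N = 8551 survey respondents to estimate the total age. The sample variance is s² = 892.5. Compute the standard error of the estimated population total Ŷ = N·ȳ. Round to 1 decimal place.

19942.5

Var(Ŷ) = N²·Var(ȳ) = N²·(1 − n/N)·s²/n.
f = 161/8551 = 0.01882821; Var(ȳ) = 0.98117179·892.5/161 = 5.4391045.
Var(Ŷ) = 8551² · 5.4391045 = 3.9770515 × 10^8.
SE(Ŷ) = √(3.9770515 × 10^8) = 19942.5.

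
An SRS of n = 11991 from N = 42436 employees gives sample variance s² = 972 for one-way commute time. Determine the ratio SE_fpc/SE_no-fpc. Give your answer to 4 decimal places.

f = n/N = 11991/42436 = 0.28256669.
SE_no-fpc = √(s²/n) = 0.28471178; SE_fpc = √((1−f)s²/n) = 0.24115496.
Ratio = √(1−f) = 0.84701435.

0.8470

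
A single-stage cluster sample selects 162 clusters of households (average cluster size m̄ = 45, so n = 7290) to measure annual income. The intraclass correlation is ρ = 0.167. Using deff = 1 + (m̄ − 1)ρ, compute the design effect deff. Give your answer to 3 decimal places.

8.348

deff = 1 + (45 − 1)·0.167 = 1 + 7.348 = 8.348.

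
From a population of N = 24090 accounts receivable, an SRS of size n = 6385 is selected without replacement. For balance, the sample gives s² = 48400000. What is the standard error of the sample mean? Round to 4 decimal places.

Under SRS without replacement, Var(ȳ) = (1 − f)·s²/n with f = n/N = 6385/24090 = 0.26504774.
Var(ȳ) = (1 − 0.26504774)·48400000/6385 = 0.73495226·7580.2662 = 5571.1338.
SE(ȳ) = √(5571.1338) = 74.6400.

74.6400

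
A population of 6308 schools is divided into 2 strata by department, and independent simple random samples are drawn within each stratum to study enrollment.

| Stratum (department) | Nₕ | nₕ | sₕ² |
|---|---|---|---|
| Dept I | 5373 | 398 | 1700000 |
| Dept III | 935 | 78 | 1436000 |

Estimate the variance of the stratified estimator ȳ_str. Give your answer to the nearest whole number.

3240

Var(ȳ_str) = Σₕ Wₕ²(1 − fₕ)sₕ²/nₕ with Wₕ = Nₕ/N, N = 6308.
Dept I: Wₕ = 0.85177552; term = 0.85177552²·(1 − 0.07407407)·1700000/398 = 2869.4087.
Dept III: Wₕ = 0.14822448; term = 0.14822448²·(1 − 0.08342246)·1436000/78 = 370.73953.
Sum = 3240.1482.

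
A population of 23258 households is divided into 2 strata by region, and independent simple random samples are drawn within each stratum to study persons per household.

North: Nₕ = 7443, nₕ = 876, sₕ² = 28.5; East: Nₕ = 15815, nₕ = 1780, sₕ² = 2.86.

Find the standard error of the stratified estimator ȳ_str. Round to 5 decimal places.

Var(ȳ_str) = Σₕ Wₕ²(1 − fₕ)sₕ²/nₕ with Wₕ = Nₕ/N, N = 23258.
North: Wₕ = 0.32001892; term = 0.32001892²·(1 − 0.11769448)·28.5/876 = 0.0029397545.
East: Wₕ = 0.67998108; term = 0.67998108²·(1 − 0.11255138)·2.86/1780 = 6.5929975 × 10^-4.
Sum = 0.0035990543.
SE = √(0.0035990543) = 0.05999.

0.05999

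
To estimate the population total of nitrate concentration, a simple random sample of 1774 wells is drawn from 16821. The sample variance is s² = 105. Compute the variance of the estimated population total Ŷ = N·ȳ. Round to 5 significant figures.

Var(Ŷ) = N²·Var(ȳ) = N²·(1 − n/N)·s²/n.
f = 1774/16821 = 0.10546341; Var(ȳ) = 0.89453659·105/1774 = 0.052946078.
Var(Ŷ) = 16821² · 0.052946078 = 1.4980883 × 10^7.

1.4981 × 10^7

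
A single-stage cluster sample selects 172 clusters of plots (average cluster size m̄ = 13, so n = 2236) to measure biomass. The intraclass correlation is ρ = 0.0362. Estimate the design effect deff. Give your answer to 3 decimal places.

deff = 1 + (13 − 1)·0.0362 = 1 + 0.4344 = 1.4344.

1.434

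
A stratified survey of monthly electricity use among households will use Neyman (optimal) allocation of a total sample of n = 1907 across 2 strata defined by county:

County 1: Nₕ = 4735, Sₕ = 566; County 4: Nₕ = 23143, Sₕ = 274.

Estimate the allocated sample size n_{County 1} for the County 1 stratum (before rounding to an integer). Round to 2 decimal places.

Neyman allocation: nₕ = n·NₕSₕ / Σⱼ NⱼSⱼ.
Σ NⱼSⱼ = 4735·566 + 23143·274 = 9.021192 × 10^6.
n_{County 1} = 1907·4735·566 / (9.021192 × 10^6) = 566.53.

566.53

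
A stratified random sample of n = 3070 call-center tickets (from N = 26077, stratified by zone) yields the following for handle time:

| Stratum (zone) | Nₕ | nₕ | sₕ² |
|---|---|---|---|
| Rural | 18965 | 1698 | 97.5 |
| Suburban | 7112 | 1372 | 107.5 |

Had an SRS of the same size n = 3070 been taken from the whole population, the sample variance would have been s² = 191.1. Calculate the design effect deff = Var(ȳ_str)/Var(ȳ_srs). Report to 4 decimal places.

0.5891

Var(ȳ_str) = Σ Wₕ²(1−fₕ)sₕ²/nₕ with Wₕ = Nₕ/26077:
  Rural: (18965/26077)²·(1−1698/18965)·97.5/1698 = 0.027651673
  Suburban: (7112/26077)²·(1−1372/7112)·107.5/1372 = 0.0047037338
  → Var(ȳ_str) = 0.032355407.
Var(ȳ_srs) = (1 − 3070/26077)·191.1/3070 = 0.05491926.
deff = 0.032355407 / 0.05491926 = 0.5891.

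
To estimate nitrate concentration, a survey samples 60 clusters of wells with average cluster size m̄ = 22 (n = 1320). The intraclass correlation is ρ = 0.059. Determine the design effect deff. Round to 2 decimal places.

deff = 1 + (22 − 1)·0.059 = 1 + 1.239 = 2.239.

2.24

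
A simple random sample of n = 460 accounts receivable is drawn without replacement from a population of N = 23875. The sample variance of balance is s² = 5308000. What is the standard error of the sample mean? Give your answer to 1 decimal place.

106.4

Under SRS without replacement, Var(ȳ) = (1 − f)·s²/n with f = n/N = 460/23875 = 0.01926702.
Var(ȳ) = (1 − 0.01926702)·5308000/460 = 0.98073298·11539.13 = 11316.806.
SE(ȳ) = √(11316.806) = 106.4.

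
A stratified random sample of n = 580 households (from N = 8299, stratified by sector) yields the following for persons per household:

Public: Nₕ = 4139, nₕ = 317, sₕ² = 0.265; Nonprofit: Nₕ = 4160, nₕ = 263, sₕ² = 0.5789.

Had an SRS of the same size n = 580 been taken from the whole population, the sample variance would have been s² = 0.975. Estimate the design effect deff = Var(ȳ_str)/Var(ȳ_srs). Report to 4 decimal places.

0.4542

Var(ȳ_str) = Σ Wₕ²(1−fₕ)sₕ²/nₕ with Wₕ = Nₕ/8299:
  Public: (4139/8299)²·(1−317/4139)·0.265/317 = 1.9200883 × 10^-4
  Nonprofit: (4160/8299)²·(1−263/4160)·0.5789/263 = 5.1810765 × 10^-4
  → Var(ȳ_str) = 7.1011648 × 10^-4.
Var(ȳ_srs) = (1 − 580/8299)·0.975/580 = 0.0015635504.
deff = (7.1011648 × 10^-4) / 0.0015635504 = 0.4542.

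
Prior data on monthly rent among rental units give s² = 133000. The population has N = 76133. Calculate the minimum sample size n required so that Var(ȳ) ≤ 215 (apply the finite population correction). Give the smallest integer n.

614

Without fpc, n₀ = s²/D = 133000/215 = 618.6047.
With fpc, (1 − n/N)·s²/n ≤ D requires n ≥ n₀/(1 + n₀/N) = 618.6047/(1 + 618.6047/76133) = 613.6189.
Rounding up, n = 614.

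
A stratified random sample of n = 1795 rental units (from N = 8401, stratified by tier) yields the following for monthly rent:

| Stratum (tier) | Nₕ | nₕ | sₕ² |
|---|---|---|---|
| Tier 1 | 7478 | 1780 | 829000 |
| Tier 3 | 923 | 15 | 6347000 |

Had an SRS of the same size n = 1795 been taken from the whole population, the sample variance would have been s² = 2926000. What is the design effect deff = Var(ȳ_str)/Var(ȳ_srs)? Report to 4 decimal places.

Var(ȳ_str) = Σ Wₕ²(1−fₕ)sₕ²/nₕ with Wₕ = Nₕ/8401:
  Tier 1: (7478/8401)²·(1−1780/7478)·829000/1780 = 281.17743
  Tier 3: (923/8401)²·(1−15/923)·6347000/15 = 5024.6153
  → Var(ȳ_str) = 5305.7927.
Var(ȳ_srs) = (1 − 1795/8401)·2926000/1795 = 1281.7917.
deff = 5305.7927 / 1281.7917 = 4.1394.

4.1394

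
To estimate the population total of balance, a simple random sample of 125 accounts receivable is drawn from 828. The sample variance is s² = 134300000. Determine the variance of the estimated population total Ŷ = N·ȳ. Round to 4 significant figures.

Var(Ŷ) = N²·Var(ȳ) = N²·(1 − n/N)·s²/n.
f = 125/828 = 0.15096618; Var(ȳ) = 0.84903382·134300000/125 = 912201.93.
Var(Ŷ) = 828² · 912201.93 = 6.2539105 × 10^11.

6.254 × 10^11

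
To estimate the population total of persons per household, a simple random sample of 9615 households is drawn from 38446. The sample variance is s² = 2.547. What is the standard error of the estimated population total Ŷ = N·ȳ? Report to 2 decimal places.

Var(Ŷ) = N²·Var(ȳ) = N²·(1 − n/N)·s²/n.
f = 9615/38446 = 0.25009104; Var(ȳ) = 0.74990896·2.547/9615 = 1.9864983 × 10^-4.
Var(Ŷ) = 38446² · (1.9864983 × 10^-4) = 293623.3.
SE(Ŷ) = √(293623.3) = 541.87.

541.87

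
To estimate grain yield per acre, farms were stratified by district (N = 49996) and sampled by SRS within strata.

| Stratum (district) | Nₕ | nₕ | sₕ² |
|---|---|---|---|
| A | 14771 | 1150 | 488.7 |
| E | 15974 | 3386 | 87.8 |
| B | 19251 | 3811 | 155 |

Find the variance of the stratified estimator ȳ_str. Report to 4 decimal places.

Var(ȳ_str) = Σₕ Wₕ²(1 − fₕ)sₕ²/nₕ with Wₕ = Nₕ/N, N = 49996.
A: Wₕ = 0.29544364; term = 0.29544364²·(1 − 0.07785526)·488.7/1150 = 0.034205258.
E: Wₕ = 0.31950556; term = 0.31950556²·(1 − 0.21196945)·87.8/3386 = 0.0020859671.
B: Wₕ = 0.38505080; term = 0.38505080²·(1 − 0.19796374)·155/3811 = 0.0048364068.
Sum = 0.041127632.

0.0411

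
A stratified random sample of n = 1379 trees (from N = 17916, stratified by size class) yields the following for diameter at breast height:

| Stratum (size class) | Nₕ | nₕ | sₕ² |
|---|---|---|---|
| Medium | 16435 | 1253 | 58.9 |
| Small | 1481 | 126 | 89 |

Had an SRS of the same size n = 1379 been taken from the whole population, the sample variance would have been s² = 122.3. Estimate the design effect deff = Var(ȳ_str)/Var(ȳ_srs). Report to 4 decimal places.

Var(ȳ_str) = Σ Wₕ²(1−fₕ)sₕ²/nₕ with Wₕ = Nₕ/17916:
  Medium: (16435/17916)²·(1−1253/16435)·58.9/1253 = 0.036541032
  Small: (1481/17916)²·(1−126/1481)·89/126 = 0.0044160269
  → Var(ȳ_str) = 0.040957059.
Var(ȳ_srs) = (1 − 1379/17916)·122.3/1379 = 0.081861154.
deff = 0.040957059 / 0.081861154 = 0.5003.

0.5003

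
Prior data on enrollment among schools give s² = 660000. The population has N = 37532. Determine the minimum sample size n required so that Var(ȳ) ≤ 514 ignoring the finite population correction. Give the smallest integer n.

Without fpc, n₀ = s²/D = 660000/514 = 1284.0467.
Rounding up, n = 1285.

1285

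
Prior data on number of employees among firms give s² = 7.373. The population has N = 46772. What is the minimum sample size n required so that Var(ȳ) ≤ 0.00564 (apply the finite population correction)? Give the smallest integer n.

1272

Without fpc, n₀ = s²/D = 7.373/0.00564 = 1307.2695.
With fpc, (1 − n/N)·s²/n ≤ D requires n ≥ n₀/(1 + n₀/N) = 1307.2695/(1 + 1307.2695/46772) = 1271.7250.
Rounding up, n = 1272.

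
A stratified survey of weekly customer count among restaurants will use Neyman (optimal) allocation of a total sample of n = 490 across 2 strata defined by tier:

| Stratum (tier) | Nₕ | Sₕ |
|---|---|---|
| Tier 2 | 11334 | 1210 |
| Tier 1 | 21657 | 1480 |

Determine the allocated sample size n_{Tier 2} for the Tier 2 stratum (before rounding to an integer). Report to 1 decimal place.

Neyman allocation: nₕ = n·NₕSₕ / Σⱼ NⱼSⱼ.
Σ NⱼSⱼ = 11334·1210 + 21657·1480 = 4.57665 × 10^7.
n_{Tier 2} = 490·11334·1210 / (4.57665 × 10^7) = 146.8.

146.8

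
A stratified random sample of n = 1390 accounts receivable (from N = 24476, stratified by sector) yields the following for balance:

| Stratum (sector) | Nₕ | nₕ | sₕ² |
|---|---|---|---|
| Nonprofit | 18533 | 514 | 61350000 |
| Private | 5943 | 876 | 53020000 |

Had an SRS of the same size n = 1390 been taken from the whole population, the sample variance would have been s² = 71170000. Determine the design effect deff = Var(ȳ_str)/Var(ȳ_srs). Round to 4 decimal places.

Var(ȳ_str) = Σ Wₕ²(1−fₕ)sₕ²/nₕ with Wₕ = Nₕ/24476:
  Nonprofit: (18533/24476)²·(1−514/18533)·61350000/514 = 66534.511
  Private: (5943/24476)²·(1−876/5943)·53020000/876 = 3042.3653
  → Var(ȳ_str) = 69576.876.
Var(ȳ_srs) = (1 − 1390/24476)·71170000/1390 = 48293.692.
deff = 69576.876 / 48293.692 = 1.4407.

1.4407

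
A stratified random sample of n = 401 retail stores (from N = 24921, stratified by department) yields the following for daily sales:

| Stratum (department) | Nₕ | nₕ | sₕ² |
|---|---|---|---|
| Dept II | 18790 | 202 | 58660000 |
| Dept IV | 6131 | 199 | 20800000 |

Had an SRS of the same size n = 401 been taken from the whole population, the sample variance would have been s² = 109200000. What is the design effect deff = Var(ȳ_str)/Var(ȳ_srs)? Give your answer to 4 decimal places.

0.6324

Var(ȳ_str) = Σ Wₕ²(1−fₕ)sₕ²/nₕ with Wₕ = Nₕ/24921:
  Dept II: (18790/24921)²·(1−202/18790)·58660000/202 = 163312.42
  Dept IV: (6131/24921)²·(1−199/6131)·20800000/199 = 6120.8507
  → Var(ȳ_str) = 169433.27.
Var(ȳ_srs) = (1 − 401/24921)·109200000/401 = 267937.36.
deff = 169433.27 / 267937.36 = 0.6324.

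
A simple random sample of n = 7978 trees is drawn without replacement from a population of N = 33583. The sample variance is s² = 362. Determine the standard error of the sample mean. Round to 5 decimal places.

Under SRS without replacement, Var(ȳ) = (1 − f)·s²/n with f = n/N = 7978/33583 = 0.23756067.
Var(ȳ) = (1 − 0.23756067)·362/7978 = 0.76243933·0.045374781 = 0.034595517.
SE(ȳ) = √(0.034595517) = 0.18600.

0.18600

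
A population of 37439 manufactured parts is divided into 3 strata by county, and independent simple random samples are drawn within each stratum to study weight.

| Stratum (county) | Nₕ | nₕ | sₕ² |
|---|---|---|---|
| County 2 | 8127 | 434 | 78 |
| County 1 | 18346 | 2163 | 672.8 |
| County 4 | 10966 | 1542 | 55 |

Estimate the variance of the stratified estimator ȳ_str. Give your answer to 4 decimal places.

0.0765

Var(ȳ_str) = Σₕ Wₕ²(1 − fₕ)sₕ²/nₕ with Wₕ = Nₕ/N, N = 37439.
County 2: Wₕ = 0.21707311; term = 0.21707311²·(1 − 0.05340224)·78/434 = 0.0080164555.
County 1: Wₕ = 0.49002377; term = 0.49002377²·(1 − 0.11790036)·672.8/2163 = 0.06588422.
County 4: Wₕ = 0.29290312; term = 0.29290312²·(1 − 0.14061645)·55/1542 = 0.0026297433.
Sum = 0.076530419.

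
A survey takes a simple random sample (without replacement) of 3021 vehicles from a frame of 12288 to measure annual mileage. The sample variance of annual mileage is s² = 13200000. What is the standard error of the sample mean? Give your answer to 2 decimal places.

Under SRS without replacement, Var(ȳ) = (1 − f)·s²/n with f = n/N = 3021/12288 = 0.24584961.
Var(ȳ) = (1 − 0.24584961)·13200000/3021 = 0.75415039·4369.4141 = 3295.1954.
SE(ȳ) = √(3295.1954) = 57.40.

57.40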